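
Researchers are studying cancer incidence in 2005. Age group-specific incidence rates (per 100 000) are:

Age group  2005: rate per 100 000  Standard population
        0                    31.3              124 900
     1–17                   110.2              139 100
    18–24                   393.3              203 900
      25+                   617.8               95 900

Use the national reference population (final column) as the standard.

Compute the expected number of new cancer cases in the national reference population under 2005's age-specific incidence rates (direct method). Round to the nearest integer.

Expected new cancer cases = Σ (standard pop × age-specific rate ÷ 100 000)
= 124 900×31.3/100 000 + 139 100×110.2/100 000 + 203 900×393.3/100 000 + 95 900×617.8/100 000
= 39.09 + 153.29 + 801.94 + 592.47 = 1586.79.

1587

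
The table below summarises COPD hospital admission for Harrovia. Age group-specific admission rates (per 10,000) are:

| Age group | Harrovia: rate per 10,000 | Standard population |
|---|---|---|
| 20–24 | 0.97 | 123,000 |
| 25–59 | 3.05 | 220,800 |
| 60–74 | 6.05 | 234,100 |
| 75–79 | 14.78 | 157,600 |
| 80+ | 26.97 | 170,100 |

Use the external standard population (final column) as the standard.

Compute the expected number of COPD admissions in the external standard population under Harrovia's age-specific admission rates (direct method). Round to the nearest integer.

913

Expected COPD admissions = Σ (standard pop × age-specific rate ÷ 10,000)
= 123,000×0.97/10,000 + 220,800×3.05/10,000 + 234,100×6.05/10,000 + 157,600×14.78/10,000 + 170,100×26.97/10,000
= 11.93 + 67.34 + 141.63 + 232.93 + 458.76 = 912.60.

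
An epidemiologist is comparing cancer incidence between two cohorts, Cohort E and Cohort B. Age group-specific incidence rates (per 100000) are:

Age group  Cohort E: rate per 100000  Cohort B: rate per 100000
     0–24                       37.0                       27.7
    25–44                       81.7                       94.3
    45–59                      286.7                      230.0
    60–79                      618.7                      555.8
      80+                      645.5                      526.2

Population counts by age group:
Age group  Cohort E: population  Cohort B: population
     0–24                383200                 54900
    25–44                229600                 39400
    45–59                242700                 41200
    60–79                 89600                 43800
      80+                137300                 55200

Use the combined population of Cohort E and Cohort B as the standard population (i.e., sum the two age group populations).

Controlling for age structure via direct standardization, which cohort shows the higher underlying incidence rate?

Cohort E

Combined standard total = 1316900; weights = 0.3327, 0.2043, 0.2156, 0.1013, 0.1462.
Cohort E: 0.3327×37.0 + 0.2043×81.7 + 0.2156×286.7 + 0.1013×618.7 + 0.1462×645.5 = 247.8354 per 100000.
Cohort B: 0.3327×27.7 + 0.2043×94.3 + 0.2156×230.0 + 0.1013×555.8 + 0.1462×526.2 = 211.2813 per 100000.
The crude rates (227.81 vs 290.42) would put Cohort B higher, but that reflects its age composition; once standardized to a common age structure, Cohort E has the higher underlying rate.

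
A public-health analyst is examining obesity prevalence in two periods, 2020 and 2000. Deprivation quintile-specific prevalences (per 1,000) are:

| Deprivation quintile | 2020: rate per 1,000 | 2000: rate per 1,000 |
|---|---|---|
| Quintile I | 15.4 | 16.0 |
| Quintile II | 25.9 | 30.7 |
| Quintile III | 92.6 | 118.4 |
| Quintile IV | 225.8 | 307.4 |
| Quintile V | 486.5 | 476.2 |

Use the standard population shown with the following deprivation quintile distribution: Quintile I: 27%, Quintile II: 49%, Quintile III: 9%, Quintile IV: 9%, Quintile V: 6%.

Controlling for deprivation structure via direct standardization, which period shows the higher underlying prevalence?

2000

Standard weights: 0.27, 0.49, 0.09, 0.09, 0.06.
2020: 0.2700×15.4 + 0.4900×25.9 + 0.0900×92.6 + 0.0900×225.8 + 0.0600×486.5 = 74.6950 per 1,000.
2000: 0.2700×16.0 + 0.4900×30.7 + 0.0900×118.4 + 0.0900×307.4 + 0.0600×476.2 = 86.2570 per 1,000.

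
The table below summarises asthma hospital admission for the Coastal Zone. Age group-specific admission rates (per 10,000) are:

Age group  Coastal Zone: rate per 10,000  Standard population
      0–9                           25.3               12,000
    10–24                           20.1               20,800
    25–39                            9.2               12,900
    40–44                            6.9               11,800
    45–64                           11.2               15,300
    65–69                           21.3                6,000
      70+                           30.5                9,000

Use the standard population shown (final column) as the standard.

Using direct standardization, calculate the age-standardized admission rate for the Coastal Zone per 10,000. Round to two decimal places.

17.03

Standard total = 87,800; weights = 0.1367, 0.2369, 0.1469, 0.1344, 0.1743, 0.0683, 0.1025.
Standardized rate: 0.1367×25.3 + 0.2369×20.1 + 0.1469×9.2 + 0.1344×6.9 + 0.1743×11.2 + 0.0683×21.3 + 0.1025×30.5 = 17.0323 per 10,000.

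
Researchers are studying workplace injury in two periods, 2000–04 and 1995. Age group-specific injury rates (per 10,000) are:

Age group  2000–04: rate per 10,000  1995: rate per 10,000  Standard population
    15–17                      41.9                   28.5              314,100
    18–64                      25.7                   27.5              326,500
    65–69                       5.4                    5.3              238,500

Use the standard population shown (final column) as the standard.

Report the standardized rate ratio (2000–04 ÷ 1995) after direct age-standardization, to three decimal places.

Standard total = 879,100; weights = 0.3573, 0.3714, 0.2713.
2000–04: 0.3573×41.9 + 0.3714×25.7 + 0.2713×5.4 = 25.9808 per 10,000.
1995: 0.3573×28.5 + 0.3714×27.5 + 0.2713×5.3 = 21.8344 per 10,000.
Ratio = 25.9808 ÷ 21.8344 = 1.18990.

1.190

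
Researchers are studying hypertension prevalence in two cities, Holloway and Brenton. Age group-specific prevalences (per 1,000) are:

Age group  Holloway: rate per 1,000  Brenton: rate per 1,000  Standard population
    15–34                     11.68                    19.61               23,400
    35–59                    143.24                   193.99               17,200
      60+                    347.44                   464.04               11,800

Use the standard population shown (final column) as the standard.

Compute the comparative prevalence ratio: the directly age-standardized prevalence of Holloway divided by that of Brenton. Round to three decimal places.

0.737

Standard total = 52,400; weights = 0.4466, 0.3282, 0.2252.
Holloway: 0.4466×11.68 + 0.3282×143.24 + 0.2252×347.44 = 130.4739 per 1,000.
Brenton: 0.4466×19.61 + 0.3282×193.99 + 0.2252×464.04 = 176.9308 per 1,000.
Ratio = 130.4739 ÷ 176.9308 = 0.73743.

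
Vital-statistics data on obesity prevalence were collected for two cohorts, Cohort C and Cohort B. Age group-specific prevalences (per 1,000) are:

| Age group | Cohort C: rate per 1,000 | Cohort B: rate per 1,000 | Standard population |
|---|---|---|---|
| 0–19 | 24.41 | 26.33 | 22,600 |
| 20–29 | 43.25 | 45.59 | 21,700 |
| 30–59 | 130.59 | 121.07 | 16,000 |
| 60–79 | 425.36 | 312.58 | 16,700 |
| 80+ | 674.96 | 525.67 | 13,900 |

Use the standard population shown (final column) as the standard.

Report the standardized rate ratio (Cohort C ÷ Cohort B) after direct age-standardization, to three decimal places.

Standard total = 90,900; weights = 0.2486, 0.2387, 0.1760, 0.1837, 0.1529.
Cohort C: 0.2486×24.41 + 0.2387×43.25 + 0.1760×130.59 + 0.1837×425.36 + 0.1529×674.96 = 220.7380 per 1,000.
Cohort B: 0.2486×26.33 + 0.2387×45.59 + 0.1760×121.07 + 0.1837×312.58 + 0.1529×525.67 = 176.5498 per 1,000.
Ratio = 220.7380 ÷ 176.5498 = 1.25029.

1.250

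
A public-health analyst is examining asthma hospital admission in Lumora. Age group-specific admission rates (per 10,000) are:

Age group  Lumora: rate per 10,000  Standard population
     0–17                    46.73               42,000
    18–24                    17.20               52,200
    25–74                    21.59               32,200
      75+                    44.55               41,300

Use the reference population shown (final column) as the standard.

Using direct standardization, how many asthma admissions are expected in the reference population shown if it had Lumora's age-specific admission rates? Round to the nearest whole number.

Expected asthma admissions = Σ (standard pop × age-specific rate ÷ 10,000)
= 42,000×46.73/10,000 + 52,200×17.20/10,000 + 32,200×21.59/10,000 + 41,300×44.55/10,000
= 196.27 + 89.78 + 69.52 + 183.99 = 539.56.

540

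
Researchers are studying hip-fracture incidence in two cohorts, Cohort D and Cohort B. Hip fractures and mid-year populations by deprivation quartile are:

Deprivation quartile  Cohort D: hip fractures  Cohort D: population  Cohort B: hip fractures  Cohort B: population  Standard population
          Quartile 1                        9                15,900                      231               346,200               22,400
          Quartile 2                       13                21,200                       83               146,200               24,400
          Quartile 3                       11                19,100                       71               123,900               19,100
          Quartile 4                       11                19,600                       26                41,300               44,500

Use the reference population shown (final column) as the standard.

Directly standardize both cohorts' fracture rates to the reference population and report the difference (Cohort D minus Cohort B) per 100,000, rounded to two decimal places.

-3.75

Deprivation-specific rates per 100,000 for Cohort D: 56.60, 61.32, 57.59, 56.12.
For Cohort B: 66.72, 56.77, 57.30, 62.95.
Standard total = 110,400; weights = 0.2029, 0.2210, 0.1730, 0.4031.
Cohort D: 0.2029×56.60 + 0.2210×61.32 + 0.1730×57.59 + 0.4031×56.12 = 57.6232 per 100,000.
Cohort B: 0.2029×66.72 + 0.2210×56.77 + 0.1730×57.30 + 0.4031×62.95 = 61.3752 per 100,000.
Difference = 57.6232 − 61.3752 = -3.7520.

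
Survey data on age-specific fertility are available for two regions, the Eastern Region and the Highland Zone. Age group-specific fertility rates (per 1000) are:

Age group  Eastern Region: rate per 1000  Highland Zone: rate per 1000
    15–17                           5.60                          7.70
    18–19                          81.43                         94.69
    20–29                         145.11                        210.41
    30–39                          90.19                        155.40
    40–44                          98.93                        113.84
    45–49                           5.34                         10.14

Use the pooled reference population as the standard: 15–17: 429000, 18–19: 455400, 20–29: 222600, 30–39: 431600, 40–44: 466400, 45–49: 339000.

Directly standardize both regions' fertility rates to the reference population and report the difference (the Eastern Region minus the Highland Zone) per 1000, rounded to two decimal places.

Standard total = 2344000; weights = 0.1830, 0.1943, 0.0950, 0.1841, 0.1990, 0.1446.
The Eastern Region: 0.1830×5.60 + 0.1943×81.43 + 0.0950×145.11 + 0.1841×90.19 + 0.1990×98.93 + 0.1446×5.34 = 67.6896 per 1000.
The Highland Zone: 0.1830×7.70 + 0.1943×94.69 + 0.0950×210.41 + 0.1841×155.40 + 0.1990×113.84 + 0.1446×10.14 = 92.5194 per 1000.
Difference = 67.6896 − 92.5194 = -24.8298.

-24.83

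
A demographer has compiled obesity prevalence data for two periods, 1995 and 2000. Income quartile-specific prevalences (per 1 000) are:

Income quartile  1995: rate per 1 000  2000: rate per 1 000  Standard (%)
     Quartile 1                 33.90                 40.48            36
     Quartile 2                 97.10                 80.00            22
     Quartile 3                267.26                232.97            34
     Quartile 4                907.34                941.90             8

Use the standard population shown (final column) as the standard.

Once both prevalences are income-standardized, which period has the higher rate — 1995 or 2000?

Standard weights: 0.36, 0.22, 0.34, 0.08.
1995: 0.3600×33.90 + 0.2200×97.10 + 0.3400×267.26 + 0.0800×907.34 = 197.0216 per 1 000.
2000: 0.3600×40.48 + 0.2200×80.00 + 0.3400×232.97 + 0.0800×941.90 = 186.7346 per 1 000.

1995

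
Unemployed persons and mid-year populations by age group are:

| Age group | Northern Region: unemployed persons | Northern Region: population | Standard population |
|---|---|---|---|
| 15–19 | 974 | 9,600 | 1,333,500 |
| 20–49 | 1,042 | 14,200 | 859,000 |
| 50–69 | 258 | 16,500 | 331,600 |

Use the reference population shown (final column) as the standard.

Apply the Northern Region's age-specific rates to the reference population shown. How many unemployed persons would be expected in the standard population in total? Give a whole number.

Age-specific rates per 1,000 for the Northern Region: 101.458, 73.380, 15.636.
Expected unemployed persons = Σ (standard pop × age-specific rate ÷ 1,000)
= 1,333,500×101.458/1,000 + 859,000×73.380/1,000 + 331,600×15.636/1,000
= 135294.69 + 63033.66 + 5185.02 = 203513.37.

203513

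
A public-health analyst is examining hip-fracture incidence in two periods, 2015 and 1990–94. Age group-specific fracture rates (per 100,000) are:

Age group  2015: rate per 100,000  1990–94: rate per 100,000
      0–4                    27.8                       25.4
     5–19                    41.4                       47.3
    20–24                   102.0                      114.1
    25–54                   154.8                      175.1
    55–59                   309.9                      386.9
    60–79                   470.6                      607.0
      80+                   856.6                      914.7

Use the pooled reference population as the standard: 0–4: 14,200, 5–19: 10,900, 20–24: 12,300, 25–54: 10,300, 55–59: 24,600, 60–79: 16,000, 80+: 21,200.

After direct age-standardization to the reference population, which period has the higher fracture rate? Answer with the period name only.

1990–94

Standard total = 109,500; weights = 0.1297, 0.0995, 0.1123, 0.0941, 0.2247, 0.1461, 0.1936.
2015: 0.1297×27.8 + 0.0995×41.4 + 0.1123×102.0 + 0.0941×154.8 + 0.2247×309.9 + 0.1461×470.6 + 0.1936×856.6 = 337.9737 per 100,000.
1990–94: 0.1297×25.4 + 0.0995×47.3 + 0.1123×114.1 + 0.0941×175.1 + 0.2247×386.9 + 0.1461×607.0 + 0.1936×914.7 = 389.9963 per 100,000.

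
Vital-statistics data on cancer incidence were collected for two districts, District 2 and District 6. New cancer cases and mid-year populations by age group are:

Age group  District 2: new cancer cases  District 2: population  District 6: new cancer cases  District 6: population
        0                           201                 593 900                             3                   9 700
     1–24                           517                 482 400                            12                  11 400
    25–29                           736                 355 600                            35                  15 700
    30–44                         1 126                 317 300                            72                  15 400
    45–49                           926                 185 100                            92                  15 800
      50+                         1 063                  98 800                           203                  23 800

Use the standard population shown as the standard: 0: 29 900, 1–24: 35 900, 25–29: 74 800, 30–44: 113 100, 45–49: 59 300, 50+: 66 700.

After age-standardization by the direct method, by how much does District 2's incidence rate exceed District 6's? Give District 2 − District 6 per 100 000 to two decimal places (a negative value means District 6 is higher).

-9.93

Age-specific rates per 100 000 for District 2: 33.84, 107.17, 206.97, 354.87, 500.27, 1075.91.
For District 6: 30.93, 105.26, 222.93, 467.53, 582.28, 852.94.
Standard total = 379 700; weights = 0.0787, 0.0945, 0.1970, 0.2979, 0.1562, 0.1757.
District 2: 0.0787×33.84 + 0.0945×107.17 + 0.1970×206.97 + 0.2979×354.87 + 0.1562×500.27 + 0.1757×1075.91 = 426.4053 per 100 000.
District 6: 0.0787×30.93 + 0.0945×105.26 + 0.1970×222.93 + 0.2979×467.53 + 0.1562×582.28 + 0.1757×852.94 = 436.3367 per 100 000.
Difference = 426.4053 − 436.3367 = -9.9315.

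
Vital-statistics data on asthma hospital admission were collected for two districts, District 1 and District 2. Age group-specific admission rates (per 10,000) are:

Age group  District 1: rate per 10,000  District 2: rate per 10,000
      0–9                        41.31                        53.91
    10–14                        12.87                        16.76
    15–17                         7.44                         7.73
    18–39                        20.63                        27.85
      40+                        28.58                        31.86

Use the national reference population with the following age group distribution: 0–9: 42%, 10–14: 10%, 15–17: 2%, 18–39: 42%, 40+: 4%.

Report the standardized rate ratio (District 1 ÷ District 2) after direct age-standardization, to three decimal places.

Standard weights: 0.42, 0.10, 0.02, 0.42, 0.04.
District 1: 0.4200×41.31 + 0.1000×12.87 + 0.0200×7.44 + 0.4200×20.63 + 0.0400×28.58 = 28.5938 per 10,000.
District 2: 0.4200×53.91 + 0.1000×16.76 + 0.0200×7.73 + 0.4200×27.85 + 0.0400×31.86 = 37.4442 per 10,000.
Ratio = 28.5938 ÷ 37.4442 = 0.76364.

0.764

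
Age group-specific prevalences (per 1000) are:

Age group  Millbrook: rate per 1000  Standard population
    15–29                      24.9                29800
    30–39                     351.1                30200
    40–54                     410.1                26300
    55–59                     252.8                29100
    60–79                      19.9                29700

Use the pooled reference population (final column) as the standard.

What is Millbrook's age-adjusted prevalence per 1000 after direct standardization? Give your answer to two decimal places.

Standard total = 145100; weights = 0.2054, 0.2081, 0.1813, 0.2006, 0.2047.
Standardized rate: 0.2054×24.9 + 0.2081×351.1 + 0.1813×410.1 + 0.2006×252.8 + 0.2047×19.9 = 207.2941 per 1000.

207.29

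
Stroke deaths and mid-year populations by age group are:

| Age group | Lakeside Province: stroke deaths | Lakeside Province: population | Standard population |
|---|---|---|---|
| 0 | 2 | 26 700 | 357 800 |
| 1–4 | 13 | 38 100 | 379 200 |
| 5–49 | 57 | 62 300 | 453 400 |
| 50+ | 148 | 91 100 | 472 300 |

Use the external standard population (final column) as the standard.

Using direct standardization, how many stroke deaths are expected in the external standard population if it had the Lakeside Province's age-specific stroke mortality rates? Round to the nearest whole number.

1338

Age-specific rates per 100 000 for the Lakeside Province: 7.49, 34.12, 91.49, 162.46.
Expected stroke deaths = Σ (standard pop × age-specific rate ÷ 100 000)
= 357 800×7.49/100 000 + 379 200×34.12/100 000 + 453 400×91.49/100 000 + 472 300×162.46/100 000
= 26.80 + 129.39 + 414.83 + 767.29 = 1338.31.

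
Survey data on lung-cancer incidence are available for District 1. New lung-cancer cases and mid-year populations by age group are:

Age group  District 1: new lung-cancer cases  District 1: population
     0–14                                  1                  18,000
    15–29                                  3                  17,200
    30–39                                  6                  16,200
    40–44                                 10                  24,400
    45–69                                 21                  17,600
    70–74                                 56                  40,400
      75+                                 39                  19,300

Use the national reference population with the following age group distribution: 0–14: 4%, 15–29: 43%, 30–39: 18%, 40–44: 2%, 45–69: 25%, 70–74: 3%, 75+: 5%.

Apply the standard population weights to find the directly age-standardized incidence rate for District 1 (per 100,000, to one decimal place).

Age-specific rates per 100,000 for District 1: 5.56, 17.44, 37.04, 40.98, 119.32, 138.61, 202.07.
Standard weights: 0.04, 0.43, 0.18, 0.02, 0.25, 0.03, 0.05.
Standardized rate: 0.0400×5.56 + 0.4300×17.44 + 0.1800×37.04 + 0.0200×40.98 + 0.2500×119.32 + 0.0300×138.61 + 0.0500×202.07 = 59.3001 per 100,000.

59.3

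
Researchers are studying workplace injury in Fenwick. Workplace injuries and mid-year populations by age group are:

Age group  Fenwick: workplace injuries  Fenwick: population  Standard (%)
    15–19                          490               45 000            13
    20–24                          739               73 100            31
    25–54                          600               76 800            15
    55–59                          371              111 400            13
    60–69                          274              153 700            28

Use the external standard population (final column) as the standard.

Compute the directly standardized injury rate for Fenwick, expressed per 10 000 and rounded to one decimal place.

66.5

Age-specific rates per 10 000 for Fenwick: 108.89, 101.09, 78.12, 33.30, 17.83.
Standard weights: 0.13, 0.31, 0.15, 0.13, 0.28.
Standardized rate: 0.1300×108.89 + 0.3100×101.09 + 0.1500×78.12 + 0.1300×33.30 + 0.2800×17.83 = 66.5346 per 10 000.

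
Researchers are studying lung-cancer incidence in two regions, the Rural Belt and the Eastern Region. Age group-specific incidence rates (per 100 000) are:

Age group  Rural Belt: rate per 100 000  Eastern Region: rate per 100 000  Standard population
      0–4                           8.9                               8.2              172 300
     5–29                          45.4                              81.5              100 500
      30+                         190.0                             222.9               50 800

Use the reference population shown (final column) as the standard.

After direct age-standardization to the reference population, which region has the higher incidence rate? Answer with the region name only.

Standard total = 323 600; weights = 0.5324, 0.3106, 0.1570.
The Rural Belt: 0.5324×8.9 + 0.3106×45.4 + 0.1570×190.0 = 48.6655 per 100 000.
The Eastern Region: 0.5324×8.2 + 0.3106×81.5 + 0.1570×222.9 = 64.6691 per 100 000.

Eastern Region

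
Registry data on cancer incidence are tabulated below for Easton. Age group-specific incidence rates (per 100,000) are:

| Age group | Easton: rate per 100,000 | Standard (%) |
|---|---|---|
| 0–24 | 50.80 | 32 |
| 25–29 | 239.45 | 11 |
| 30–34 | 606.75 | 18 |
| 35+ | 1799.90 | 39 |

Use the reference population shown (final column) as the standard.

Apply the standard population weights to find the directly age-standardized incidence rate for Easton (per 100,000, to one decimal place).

853.8

Standard weights: 0.32, 0.11, 0.18, 0.39.
Standardized rate: 0.3200×50.80 + 0.1100×239.45 + 0.1800×606.75 + 0.3900×1799.90 = 853.7715 per 100,000.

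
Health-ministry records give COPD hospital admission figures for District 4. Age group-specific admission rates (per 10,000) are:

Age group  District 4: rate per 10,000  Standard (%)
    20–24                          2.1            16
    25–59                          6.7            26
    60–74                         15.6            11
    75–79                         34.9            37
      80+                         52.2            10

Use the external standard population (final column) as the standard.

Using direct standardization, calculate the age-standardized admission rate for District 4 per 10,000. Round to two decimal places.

Standard weights: 0.16, 0.26, 0.11, 0.37, 0.10.
Standardized rate: 0.1600×2.1 + 0.2600×6.7 + 0.1100×15.6 + 0.3700×34.9 + 0.1000×52.2 = 21.9270 per 10,000.

21.93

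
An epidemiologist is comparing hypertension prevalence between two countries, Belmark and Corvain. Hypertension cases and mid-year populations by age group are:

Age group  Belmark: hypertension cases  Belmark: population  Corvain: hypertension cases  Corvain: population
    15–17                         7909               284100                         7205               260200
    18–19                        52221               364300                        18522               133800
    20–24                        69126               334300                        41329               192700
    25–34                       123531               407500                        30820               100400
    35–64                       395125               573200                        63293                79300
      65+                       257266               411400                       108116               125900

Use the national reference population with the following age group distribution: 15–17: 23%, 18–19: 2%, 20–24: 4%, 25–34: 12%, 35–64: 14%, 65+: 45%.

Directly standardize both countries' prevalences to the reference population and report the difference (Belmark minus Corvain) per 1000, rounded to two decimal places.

Age-specific rates per 1000 for Belmark: 27.839, 143.346, 206.778, 303.144, 689.332, 625.343.
For Corvain: 27.690, 138.430, 214.473, 306.972, 798.146, 858.745.
Standard weights: 0.23, 0.02, 0.04, 0.12, 0.14, 0.45.
Belmark: 0.2300×27.839 + 0.0200×143.346 + 0.0400×206.778 + 0.1200×303.144 + 0.1400×689.332 + 0.4500×625.343 = 431.8289 per 1000.
Corvain: 0.2300×27.690 + 0.0200×138.430 + 0.0400×214.473 + 0.1200×306.972 + 0.1400×798.146 + 0.4500×858.745 = 552.7287 per 1000.
Difference = 431.8289 − 552.7287 = -120.8998.

-120.90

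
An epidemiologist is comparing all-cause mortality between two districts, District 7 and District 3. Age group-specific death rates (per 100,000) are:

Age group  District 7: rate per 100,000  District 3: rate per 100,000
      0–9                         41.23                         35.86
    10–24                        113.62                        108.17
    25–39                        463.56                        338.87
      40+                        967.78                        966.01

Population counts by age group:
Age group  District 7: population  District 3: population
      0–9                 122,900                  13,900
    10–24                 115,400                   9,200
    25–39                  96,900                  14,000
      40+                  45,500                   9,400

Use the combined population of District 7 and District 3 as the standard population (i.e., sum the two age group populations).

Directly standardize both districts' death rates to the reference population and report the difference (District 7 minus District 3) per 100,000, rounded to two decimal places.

Combined standard total = 427,200; weights = 0.3202, 0.2917, 0.2596, 0.1285.
District 7: 0.3202×41.23 + 0.2917×113.62 + 0.2596×463.56 + 0.1285×967.78 = 291.0516 per 100,000.
District 3: 0.3202×35.86 + 0.2917×108.17 + 0.2596×338.87 + 0.1285×966.01 = 255.1457 per 100,000.
Difference = 291.0516 − 255.1457 = 35.9059.

35.91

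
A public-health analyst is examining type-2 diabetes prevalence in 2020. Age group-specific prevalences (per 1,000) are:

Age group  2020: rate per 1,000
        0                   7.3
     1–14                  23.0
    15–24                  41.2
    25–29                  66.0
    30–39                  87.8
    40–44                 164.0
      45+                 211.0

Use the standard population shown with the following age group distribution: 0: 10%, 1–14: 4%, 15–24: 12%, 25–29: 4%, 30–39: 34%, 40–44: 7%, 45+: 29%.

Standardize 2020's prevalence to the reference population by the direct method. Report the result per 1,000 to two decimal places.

Standard weights: 0.10, 0.04, 0.12, 0.04, 0.34, 0.07, 0.29.
Standardized rate: 0.1000×7.3 + 0.0400×23.0 + 0.1200×41.2 + 0.0400×66.0 + 0.3400×87.8 + 0.0700×164.0 + 0.2900×211.0 = 111.7560 per 1,000.

111.76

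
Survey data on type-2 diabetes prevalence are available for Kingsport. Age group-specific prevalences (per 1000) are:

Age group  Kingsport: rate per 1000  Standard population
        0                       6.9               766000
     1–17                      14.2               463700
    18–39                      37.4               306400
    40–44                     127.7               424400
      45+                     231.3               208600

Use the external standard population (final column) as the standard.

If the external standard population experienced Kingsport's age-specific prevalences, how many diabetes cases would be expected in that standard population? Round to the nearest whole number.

Expected diabetes cases = Σ (standard pop × age-specific rate ÷ 1000)
= 766000×6.9/1000 + 463700×14.2/1000 + 306400×37.4/1000 + 424400×127.7/1000 + 208600×231.3/1000
= 5285.40 + 6584.54 + 11459.36 + 54195.88 + 48249.18 = 125774.36.

125774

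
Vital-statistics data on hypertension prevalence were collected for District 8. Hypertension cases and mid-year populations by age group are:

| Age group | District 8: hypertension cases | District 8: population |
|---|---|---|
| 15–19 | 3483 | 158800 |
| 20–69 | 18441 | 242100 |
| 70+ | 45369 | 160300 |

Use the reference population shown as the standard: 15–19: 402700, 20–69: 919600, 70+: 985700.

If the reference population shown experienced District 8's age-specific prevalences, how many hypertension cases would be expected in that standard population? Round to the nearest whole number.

357858

Age-specific rates per 1000 for District 8: 21.933, 76.171, 283.026.
Expected hypertension cases = Σ (standard pop × age-specific rate ÷ 1000)
= 402700×21.933/1000 + 919600×76.171/1000 + 985700×283.026/1000
= 8832.52 + 70046.86 + 278978.31 = 357857.69.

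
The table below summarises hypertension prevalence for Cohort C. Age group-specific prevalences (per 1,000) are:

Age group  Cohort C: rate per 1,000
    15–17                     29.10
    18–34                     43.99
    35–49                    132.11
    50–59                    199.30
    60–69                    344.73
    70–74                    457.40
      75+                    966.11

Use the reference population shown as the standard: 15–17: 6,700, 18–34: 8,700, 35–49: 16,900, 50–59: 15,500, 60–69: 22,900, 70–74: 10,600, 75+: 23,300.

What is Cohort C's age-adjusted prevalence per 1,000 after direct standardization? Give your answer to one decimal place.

Standard total = 104,600; weights = 0.0641, 0.0832, 0.1616, 0.1482, 0.2189, 0.1013, 0.2228.
Standardized rate: 0.0641×29.10 + 0.0832×43.99 + 0.1616×132.11 + 0.1482×199.30 + 0.2189×344.73 + 0.1013×457.40 + 0.2228×966.11 = 393.4284 per 1,000.

393.4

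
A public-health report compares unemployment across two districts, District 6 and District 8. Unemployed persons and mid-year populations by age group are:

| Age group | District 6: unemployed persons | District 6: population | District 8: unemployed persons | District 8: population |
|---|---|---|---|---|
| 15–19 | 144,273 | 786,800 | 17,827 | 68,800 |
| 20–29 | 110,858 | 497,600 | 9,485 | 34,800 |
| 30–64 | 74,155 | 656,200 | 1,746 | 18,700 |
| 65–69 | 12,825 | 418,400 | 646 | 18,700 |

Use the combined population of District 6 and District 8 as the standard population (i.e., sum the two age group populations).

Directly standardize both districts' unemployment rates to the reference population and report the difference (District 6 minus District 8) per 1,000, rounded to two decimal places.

-31.90

Age-specific rates per 1,000 for District 6: 183.367, 222.785, 113.007, 30.652.
For District 8: 259.113, 272.557, 93.369, 34.545.
Combined standard total = 2,500,000; weights = 0.3422, 0.2130, 0.2700, 0.1748.
District 6: 0.3422×183.367 + 0.2130×222.785 + 0.2700×113.007 + 0.1748×30.652 = 146.0664 per 1,000.
District 8: 0.3422×259.113 + 0.2130×272.557 + 0.2700×93.369 + 0.1748×34.545 = 177.9686 per 1,000.
Difference = 146.0664 − 177.9686 = -31.9022.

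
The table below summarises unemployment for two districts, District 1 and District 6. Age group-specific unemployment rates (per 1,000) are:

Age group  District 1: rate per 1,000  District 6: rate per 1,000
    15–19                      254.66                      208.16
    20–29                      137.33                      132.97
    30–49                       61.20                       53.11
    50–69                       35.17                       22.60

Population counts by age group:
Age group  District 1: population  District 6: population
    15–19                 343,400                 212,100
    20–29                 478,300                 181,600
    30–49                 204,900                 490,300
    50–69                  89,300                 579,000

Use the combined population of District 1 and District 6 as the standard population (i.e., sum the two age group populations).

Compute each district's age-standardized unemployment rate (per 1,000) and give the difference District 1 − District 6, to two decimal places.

Combined standard total = 2,578,900; weights = 0.2154, 0.2559, 0.2696, 0.2591.
District 1: 0.2154×254.66 + 0.2559×137.33 + 0.2696×61.20 + 0.2591×35.17 = 115.6067 per 1,000.
District 6: 0.2154×208.16 + 0.2559×132.97 + 0.2696×53.11 + 0.2591×22.60 = 99.0366 per 1,000.
Difference = 115.6067 − 99.0366 = 16.5701.

16.57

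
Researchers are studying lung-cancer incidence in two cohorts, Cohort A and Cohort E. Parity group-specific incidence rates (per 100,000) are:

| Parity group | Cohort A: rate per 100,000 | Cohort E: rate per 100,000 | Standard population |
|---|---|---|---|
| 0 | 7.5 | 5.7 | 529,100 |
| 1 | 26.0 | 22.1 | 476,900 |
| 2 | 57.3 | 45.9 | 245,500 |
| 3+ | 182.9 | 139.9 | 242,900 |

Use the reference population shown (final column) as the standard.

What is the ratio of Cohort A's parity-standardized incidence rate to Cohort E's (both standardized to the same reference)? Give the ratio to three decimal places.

Standard total = 1,494,400; weights = 0.3541, 0.3191, 0.1643, 0.1625.
Cohort A: 0.3541×7.5 + 0.3191×26.0 + 0.1643×57.3 + 0.1625×182.9 = 50.0945 per 100,000.
Cohort E: 0.3541×5.7 + 0.3191×22.1 + 0.1643×45.9 + 0.1625×139.9 = 39.3506 per 100,000.
Ratio = 50.0945 ÷ 39.3506 = 1.27303.

1.273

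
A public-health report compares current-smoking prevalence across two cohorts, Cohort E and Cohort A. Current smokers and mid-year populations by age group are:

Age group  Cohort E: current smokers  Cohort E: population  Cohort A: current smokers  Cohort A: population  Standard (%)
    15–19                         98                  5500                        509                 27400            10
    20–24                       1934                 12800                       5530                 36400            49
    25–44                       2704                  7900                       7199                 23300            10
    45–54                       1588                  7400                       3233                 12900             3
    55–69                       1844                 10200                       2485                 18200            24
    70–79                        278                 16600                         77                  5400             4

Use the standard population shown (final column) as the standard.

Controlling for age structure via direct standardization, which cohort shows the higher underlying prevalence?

Age-specific rates per 1000 for Cohort E: 17.818, 151.094, 342.278, 214.595, 180.784, 16.747.
For Cohort A: 18.577, 151.923, 308.970, 250.620, 136.538, 14.259.
Standard weights: 0.10, 0.49, 0.10, 0.03, 0.24, 0.04.
Cohort E: 0.1000×17.818 + 0.4900×151.094 + 0.1000×342.278 + 0.0300×214.595 + 0.2400×180.784 + 0.0400×16.747 = 160.5416 per 1000.
Cohort A: 0.1000×18.577 + 0.4900×151.923 + 0.1000×308.970 + 0.0300×250.620 + 0.2400×136.538 + 0.0400×14.259 = 148.0552 per 1000.
The crude rates (139.83 vs 153.99) would put Cohort A higher, but that reflects its age composition; once standardized to a common age structure, Cohort E has the higher underlying rate.

Cohort E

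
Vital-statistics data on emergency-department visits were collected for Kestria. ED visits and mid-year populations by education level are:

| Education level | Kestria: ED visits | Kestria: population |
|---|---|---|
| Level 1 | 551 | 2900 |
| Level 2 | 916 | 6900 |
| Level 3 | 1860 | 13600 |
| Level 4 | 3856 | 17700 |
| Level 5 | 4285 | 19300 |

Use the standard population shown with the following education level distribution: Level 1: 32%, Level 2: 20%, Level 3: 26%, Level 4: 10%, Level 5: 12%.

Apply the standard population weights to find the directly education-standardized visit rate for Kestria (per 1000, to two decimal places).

171.34

Education-specific rates per 1000 for Kestria: 190.000, 132.754, 136.765, 217.853, 222.021.
Standard weights: 0.32, 0.20, 0.26, 0.10, 0.12.
Standardized rate: 0.3200×190.000 + 0.2000×132.754 + 0.2600×136.765 + 0.1000×217.853 + 0.1200×222.021 = 171.3373 per 1000.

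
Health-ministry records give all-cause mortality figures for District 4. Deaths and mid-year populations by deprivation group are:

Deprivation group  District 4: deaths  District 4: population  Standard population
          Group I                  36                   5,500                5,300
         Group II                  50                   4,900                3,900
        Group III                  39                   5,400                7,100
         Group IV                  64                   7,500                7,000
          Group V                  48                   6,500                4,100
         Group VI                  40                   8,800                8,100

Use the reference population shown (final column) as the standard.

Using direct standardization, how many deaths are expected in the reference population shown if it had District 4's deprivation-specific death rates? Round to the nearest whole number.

Deprivation-specific rates per 1,000 for District 4: 6.545, 10.204, 7.222, 8.533, 7.385, 4.545.
Expected deaths = Σ (standard pop × deprivation-specific rate ÷ 1,000)
= 5,300×6.545/1,000 + 3,900×10.204/1,000 + 7,100×7.222/1,000 + 7,000×8.533/1,000 + 4,100×7.385/1,000 + 8,100×4.545/1,000
= 34.69 + 39.80 + 51.28 + 59.73 + 30.28 + 36.82 = 252.59.

253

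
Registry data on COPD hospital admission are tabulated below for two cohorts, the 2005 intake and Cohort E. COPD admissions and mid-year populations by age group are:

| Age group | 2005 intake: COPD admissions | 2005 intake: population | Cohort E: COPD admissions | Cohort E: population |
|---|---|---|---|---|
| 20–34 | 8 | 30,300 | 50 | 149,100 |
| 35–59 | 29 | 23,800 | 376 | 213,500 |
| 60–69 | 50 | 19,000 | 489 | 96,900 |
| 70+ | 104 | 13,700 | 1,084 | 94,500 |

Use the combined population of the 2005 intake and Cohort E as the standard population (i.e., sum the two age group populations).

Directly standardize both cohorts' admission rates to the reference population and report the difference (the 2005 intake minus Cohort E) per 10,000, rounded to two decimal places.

-13.13

Age-specific rates per 10,000 for the 2005 intake: 2.64, 12.18, 26.32, 75.91.
For Cohort E: 3.35, 17.61, 50.46, 114.71.
Combined standard total = 640,800; weights = 0.2800, 0.3703, 0.1809, 0.1689.
The 2005 intake: 0.2800×2.64 + 0.3703×12.18 + 0.1809×26.32 + 0.1689×75.91 = 22.8291 per 10,000.
Cohort E: 0.2800×3.35 + 0.3703×17.61 + 0.1809×50.46 + 0.1689×114.71 = 35.9568 per 10,000.
Difference = 22.8291 − 35.9568 = -13.1277.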